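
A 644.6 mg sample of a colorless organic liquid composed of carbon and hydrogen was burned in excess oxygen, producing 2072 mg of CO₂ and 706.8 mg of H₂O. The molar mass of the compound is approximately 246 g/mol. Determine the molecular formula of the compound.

mol C = 2.072 g CO₂ ÷ 44.009 g/mol = 0.047081 mol
mol H = 2 × 0.7068 g H₂O ÷ 18.015 g/mol = 0.078468 mol
Divide by the smallest (0.047081 mol): C 1.000, H 1.667
Multiplying each by 3 gives whole numbers: C 3.00, H 5.00
Empirical formula: C3H5
Empirical-formula mass = 41.07 g/mol; 246 ÷ 41.07 ≈ 6, so the molecular formula is C18H30.

C18H30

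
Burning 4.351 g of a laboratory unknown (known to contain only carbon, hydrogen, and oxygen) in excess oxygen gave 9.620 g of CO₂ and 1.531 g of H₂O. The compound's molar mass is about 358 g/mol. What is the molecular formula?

C18H14O8

mol C = 9.620 g CO₂ ÷ 44.009 g/mol = 0.21859 mol
mol H = 2 × 1.531 g H₂O ÷ 18.015 g/mol = 0.16997 mol
mass O = 4.351 − (2.6255 + 0.17133) = 1.5542 g → mol O = 1.5542 ÷ 15.999 = 0.097141 mol
Divide by the smallest (0.097141 mol): C 2.250, H 1.750, O 1.000
Multiplying each by 4 gives whole numbers: C 9.00, H 7.00, O 4.00
Empirical formula: C9H7O4
Empirical-formula mass = 179.15 g/mol; 358 ÷ 179.15 ≈ 2, so the molecular formula is C18H14O8.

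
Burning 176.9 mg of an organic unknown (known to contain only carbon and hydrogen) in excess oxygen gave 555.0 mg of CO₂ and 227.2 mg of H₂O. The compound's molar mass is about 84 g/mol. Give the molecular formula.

mol C = 0.5550 g CO₂ ÷ 44.009 g/mol = 0.012611 mol
mol H = 2 × 0.2272 g H₂O ÷ 18.015 g/mol = 0.025223 mol
Divide by the smallest (0.012611 mol): C 1.000, H 2.000
Empirical formula: CH2
Empirical-formula mass = 14.03 g/mol; 84 ÷ 14.03 ≈ 6, so the molecular formula is C6H12.

C6H12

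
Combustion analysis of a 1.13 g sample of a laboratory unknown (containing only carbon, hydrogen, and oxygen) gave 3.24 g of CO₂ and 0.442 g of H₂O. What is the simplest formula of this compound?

mol C = 3.24 g CO₂ ÷ 44.009 g/mol = 0.07362 mol
mol H = 2 × 0.442 g H₂O ÷ 18.015 g/mol = 0.04907 mol
mass O = 1.13 − (0.8843 + 0.04946) = 0.1963 g → mol O = 0.1963 ÷ 15.999 = 0.01227 mol
Divide by the smallest (0.01227 mol): C 6.001, H 4.000, O 1.000

C6H4O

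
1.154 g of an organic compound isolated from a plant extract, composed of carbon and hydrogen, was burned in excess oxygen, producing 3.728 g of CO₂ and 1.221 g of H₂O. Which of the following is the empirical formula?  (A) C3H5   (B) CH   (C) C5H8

mol C = 3.728 g CO₂ ÷ 44.009 g/mol = 0.084710 mol
mol H = 2 × 1.221 g H₂O ÷ 18.015 g/mol = 0.13555 mol
Divide by the smallest (0.084710 mol): C 1.000, H 1.600
Multiplying each by 5 gives whole numbers: C 5.00, H 8.00

(C) C5H8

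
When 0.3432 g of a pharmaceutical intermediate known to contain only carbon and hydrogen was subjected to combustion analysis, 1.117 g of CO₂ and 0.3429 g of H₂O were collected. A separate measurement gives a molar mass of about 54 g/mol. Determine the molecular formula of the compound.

mol C = 1.117 g CO₂ ÷ 44.009 g/mol = 0.025381 mol
mol H = 2 × 0.3429 g H₂O ÷ 18.015 g/mol = 0.038068 mol
Divide by the smallest (0.025381 mol): C 1.000, H 1.500
Multiplying each by 2 gives whole numbers: C 2.00, H 3.00
Empirical formula: C2H3
Empirical-formula mass = 27.05 g/mol; 54 ÷ 27.05 ≈ 2, so the molecular formula is C4H6.

C4H6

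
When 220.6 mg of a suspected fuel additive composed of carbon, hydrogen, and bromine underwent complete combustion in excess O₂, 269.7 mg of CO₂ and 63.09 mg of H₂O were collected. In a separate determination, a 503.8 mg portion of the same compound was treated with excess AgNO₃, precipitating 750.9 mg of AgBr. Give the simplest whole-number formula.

mol C = 0.2697 g CO₂ ÷ 44.009 g/mol = 0.0061283 mol
mol H = 2 × 0.06309 g H₂O ÷ 18.015 g/mol = 0.0070042 mol
From the AgBr data: mol Br per gram of compound = (0.7509 ÷ 187.772) ÷ 0.5038 = 0.0079377 mol/g, so in the 0.2206 g combustion sample mol Br = 0.0017511 mol
Divide by the smallest (0.0017511 mol): C 3.500, H 4.000, Br 1.000
Multiplying each by 2 gives whole numbers: C 7.00, H 8.00, Br 2.00

C7H8Br2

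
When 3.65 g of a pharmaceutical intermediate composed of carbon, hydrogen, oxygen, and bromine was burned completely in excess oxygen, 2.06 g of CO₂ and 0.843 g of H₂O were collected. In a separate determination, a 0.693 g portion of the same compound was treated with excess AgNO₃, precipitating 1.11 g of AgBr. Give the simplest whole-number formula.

C3H6Br2O2

mol C = 2.06 g CO₂ ÷ 44.009 g/mol = 0.04681 mol
mol H = 2 × 0.843 g H₂O ÷ 18.015 g/mol = 0.09359 mol
From the AgBr data: mol Br per gram of compound = (1.11 ÷ 187.772) ÷ 0.693 = 0.008530 mol/g, so in the 3.65 g combustion sample mol Br = 0.03114 mol
mass O = 3.65 − (0.5622 + 0.09434 + 2.488) = 0.5056 g → mol O = 0.5056 ÷ 15.999 = 0.03160 mol
Divide by the smallest (0.03114 mol): C 1.503, H 3.006, Br 1.000, O 1.015
Multiplying each by 2 gives whole numbers: C 3.01, H 6.01, Br 2.00, O 2.03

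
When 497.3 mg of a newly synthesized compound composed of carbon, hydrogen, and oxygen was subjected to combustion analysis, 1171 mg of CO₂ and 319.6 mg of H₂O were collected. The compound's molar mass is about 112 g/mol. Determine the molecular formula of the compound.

mol C = 1.171 g CO₂ ÷ 44.009 g/mol = 0.026608 mol
mol H = 2 × 0.3196 g H₂O ÷ 18.015 g/mol = 0.035482 mol
mass O = 0.4973 − (0.31959 + 0.035765) = 0.14194 g → mol O = 0.14194 ÷ 15.999 = 0.0088720 mol
Divide by the smallest (0.0088720 mol): C 2.999, H 3.999, O 1.000
Empirical formula: C3H4O
Empirical-formula mass = 56.06 g/mol; 112 ÷ 56.06 ≈ 2, so the molecular formula is C6H8O2.

C6H8O2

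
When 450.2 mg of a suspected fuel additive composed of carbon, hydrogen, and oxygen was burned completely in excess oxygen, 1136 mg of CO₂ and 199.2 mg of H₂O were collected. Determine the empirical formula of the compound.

mol C = 1.136 g CO₂ ÷ 44.009 g/mol = 0.025813 mol
mol H = 2 × 0.1992 g H₂O ÷ 18.015 g/mol = 0.022115 mol
mass O = 0.4502 − (0.31004 + 0.022292) = 0.11787 g → mol O = 0.11787 ÷ 15.999 = 0.0073673 mol
Divide by the smallest (0.0073673 mol): C 3.504, H 3.002, O 1.000
Multiplying each by 2 gives whole numbers: C 7.01, H 6.00, O 2.00

C7H6O2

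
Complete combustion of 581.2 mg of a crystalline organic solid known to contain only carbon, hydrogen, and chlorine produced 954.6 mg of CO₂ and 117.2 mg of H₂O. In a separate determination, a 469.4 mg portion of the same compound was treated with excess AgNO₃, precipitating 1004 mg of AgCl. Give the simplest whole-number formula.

mol C = 0.9546 g CO₂ ÷ 44.009 g/mol = 0.021691 mol
mol H = 2 × 0.1172 g H₂O ÷ 18.015 g/mol = 0.013011 mol
From the AgCl data: mol Cl per gram of compound = (1.004 ÷ 143.318) ÷ 0.4694 = 0.014924 mol/g, so in the 0.5812 g combustion sample mol Cl = 0.0086739 mol
Divide by the smallest (0.0086739 mol): C 2.501, H 1.500, Cl 1.000
Multiplying each by 2 gives whole numbers: C 5.00, H 3.00, Cl 2.00

C5H3Cl2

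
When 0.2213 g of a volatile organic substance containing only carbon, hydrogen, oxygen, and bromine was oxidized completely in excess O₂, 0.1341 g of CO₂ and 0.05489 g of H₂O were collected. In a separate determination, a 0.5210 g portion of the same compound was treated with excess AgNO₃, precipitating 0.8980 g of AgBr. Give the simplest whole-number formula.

C3H6Br2O

mol C = 0.1341 g CO₂ ÷ 44.009 g/mol = 0.0030471 mol
mol H = 2 × 0.05489 g H₂O ÷ 18.015 g/mol = 0.0060938 mol
From the AgBr data: mol Br per gram of compound = (0.8980 ÷ 187.772) ÷ 0.5210 = 0.0091793 mol/g, so in the 0.2213 g combustion sample mol Br = 0.0020314 mol
mass O = 0.2213 − (0.036599 + 0.0061426 + 0.16231) = 0.016244 g → mol O = 0.016244 ÷ 15.999 = 0.0010153 mol
Divide by the smallest (0.0010153 mol): C 3.001, H 6.002, Br 2.001, O 1.000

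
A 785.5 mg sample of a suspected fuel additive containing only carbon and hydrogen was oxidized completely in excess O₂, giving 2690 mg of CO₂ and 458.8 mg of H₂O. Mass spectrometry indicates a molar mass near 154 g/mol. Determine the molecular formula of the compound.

mol C = 2.690 g CO₂ ÷ 44.009 g/mol = 0.061124 mol
mol H = 2 × 0.4588 g H₂O ÷ 18.015 g/mol = 0.050935 mol
Divide by the smallest (0.050935 mol): C 1.200, H 1.000
Multiplying each by 5 gives whole numbers: C 6.00, H 5.00
Empirical formula: C6H5
Empirical-formula mass = 77.11 g/mol; 154 ÷ 77.11 ≈ 2, so the molecular formula is C12H10.

C12H10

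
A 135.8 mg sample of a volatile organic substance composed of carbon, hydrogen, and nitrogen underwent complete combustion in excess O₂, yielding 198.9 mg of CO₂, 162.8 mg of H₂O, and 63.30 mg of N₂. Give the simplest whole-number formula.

mol C = 0.1989 g CO₂ ÷ 44.009 g/mol = 0.0045195 mol
mol H = 2 × 0.1628 g H₂O ÷ 18.015 g/mol = 0.018074 mol
mol N = 2 × 0.06330 g N₂ ÷ 28.014 g/mol = 0.0045192 mol
Divide by the smallest (0.0045192 mol): C 1.000, H 3.999, N 1.000

CH4N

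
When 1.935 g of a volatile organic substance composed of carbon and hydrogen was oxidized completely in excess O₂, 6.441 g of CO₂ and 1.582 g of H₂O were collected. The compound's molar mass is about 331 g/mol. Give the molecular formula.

mol C = 6.441 g CO₂ ÷ 44.009 g/mol = 0.14636 mol
mol H = 2 × 1.582 g H₂O ÷ 18.015 g/mol = 0.17563 mol
Divide by the smallest (0.14636 mol): C 1.000, H 1.200
Multiplying each by 5 gives whole numbers: C 5.00, H 6.00
Empirical formula: C5H6
Empirical-formula mass = 66.10 g/mol; 331 ÷ 66.10 ≈ 5, so the molecular formula is C25H30.

C25H30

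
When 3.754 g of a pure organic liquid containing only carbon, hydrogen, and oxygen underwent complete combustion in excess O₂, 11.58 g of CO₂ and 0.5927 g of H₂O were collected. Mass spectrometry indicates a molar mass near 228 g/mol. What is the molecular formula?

C16H4O2

mol C = 11.58 g CO₂ ÷ 44.009 g/mol = 0.26313 mol
mol H = 2 × 0.5927 g H₂O ÷ 18.015 g/mol = 0.065801 mol
mass O = 3.754 − (3.1604 + 0.066327) = 0.52724 g → mol O = 0.52724 ÷ 15.999 = 0.032955 mol
Divide by the smallest (0.032955 mol): C 7.985, H 1.997, O 1.000
Empirical formula: C8H2O
Empirical-formula mass = 114.10 g/mol; 228 ÷ 114.10 ≈ 2, so the molecular formula is C16H4O2.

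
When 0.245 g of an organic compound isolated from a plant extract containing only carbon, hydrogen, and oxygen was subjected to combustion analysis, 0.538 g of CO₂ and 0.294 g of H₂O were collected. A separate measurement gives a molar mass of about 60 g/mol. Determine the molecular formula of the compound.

C3H8O

mol C = 0.538 g CO₂ ÷ 44.009 g/mol = 0.01222 mol
mol H = 2 × 0.294 g H₂O ÷ 18.015 g/mol = 0.03264 mol
mass O = 0.245 − (0.1468 + 0.03290) = 0.06527 g → mol O = 0.06527 ÷ 15.999 = 0.004079 mol
Divide by the smallest (0.004079 mol): C 2.997, H 8.001, O 1.000
Empirical formula: C3H8O
Empirical-formula mass = 60.10 g/mol; 60 ÷ 60.10 ≈ 1, so the molecular formula is C3H8O.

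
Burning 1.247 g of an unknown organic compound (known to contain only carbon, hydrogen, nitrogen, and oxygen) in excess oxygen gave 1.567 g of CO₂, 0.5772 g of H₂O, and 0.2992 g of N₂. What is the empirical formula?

C5H9N3O4

mol C = 1.567 g CO₂ ÷ 44.009 g/mol = 0.035606 mol
mol H = 2 × 0.5772 g H₂O ÷ 18.015 g/mol = 0.064080 mol
mol N = 2 × 0.2992 g N₂ ÷ 28.014 g/mol = 0.021361 mol
mass O = 1.247 − (0.42767 + 0.064593 + 0.29920) = 0.45554 g → mol O = 0.45554 ÷ 15.999 = 0.028473 mol
Divide by the smallest (0.021361 mol): C 1.667, H 3.000, N 1.000, O 1.333
Multiplying each by 3 gives whole numbers: C 5.00, H 9.00, N 3.00, O 4.00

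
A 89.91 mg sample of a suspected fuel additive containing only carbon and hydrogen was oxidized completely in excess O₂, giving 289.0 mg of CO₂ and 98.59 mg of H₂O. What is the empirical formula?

mol C = 0.2890 g CO₂ ÷ 44.009 g/mol = 0.0065668 mol
mol H = 2 × 0.09859 g H₂O ÷ 18.015 g/mol = 0.010945 mol
Divide by the smallest (0.0065668 mol): C 1.000, H 1.667
Multiplying each by 3 gives whole numbers: C 3.00, H 5.00

C3H5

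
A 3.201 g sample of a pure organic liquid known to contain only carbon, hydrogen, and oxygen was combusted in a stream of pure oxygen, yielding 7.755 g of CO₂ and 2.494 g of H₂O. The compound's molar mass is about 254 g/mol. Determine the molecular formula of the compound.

mol C = 7.755 g CO₂ ÷ 44.009 g/mol = 0.17621 mol
mol H = 2 × 2.494 g H₂O ÷ 18.015 g/mol = 0.27688 mol
mass O = 3.201 − (2.1165 + 0.27910) = 0.80540 g → mol O = 0.80540 ÷ 15.999 = 0.050341 mol
Divide by the smallest (0.050341 mol): C 3.500, H 5.500, O 1.000
Multiplying each by 2 gives whole numbers: C 7.00, H 11.00, O 2.00
Empirical formula: C7H11O2
Empirical-formula mass = 127.16 g/mol; 254 ÷ 127.16 ≈ 2, so the molecular formula is C14H22O4.

C14H22O4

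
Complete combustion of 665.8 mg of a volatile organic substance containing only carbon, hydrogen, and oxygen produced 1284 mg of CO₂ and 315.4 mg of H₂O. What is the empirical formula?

mol C = 1.284 g CO₂ ÷ 44.009 g/mol = 0.029176 mol
mol H = 2 × 0.3154 g H₂O ÷ 18.015 g/mol = 0.035015 mol
mass O = 0.6658 − (0.35043 + 0.035295) = 0.28007 g → mol O = 0.28007 ÷ 15.999 = 0.017506 mol
Divide by the smallest (0.017506 mol): C 1.667, H 2.000, O 1.000
Multiplying each by 3 gives whole numbers: C 5.00, H 6.00, O 3.00

C5H6O3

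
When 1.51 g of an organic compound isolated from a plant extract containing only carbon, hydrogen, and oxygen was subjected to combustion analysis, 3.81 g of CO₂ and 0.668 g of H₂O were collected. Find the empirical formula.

mol C = 3.81 g CO₂ ÷ 44.009 g/mol = 0.08657 mol
mol H = 2 × 0.668 g H₂O ÷ 18.015 g/mol = 0.07416 mol
mass O = 1.51 − (1.040 + 0.07475) = 0.3954 g → mol O = 0.3954 ÷ 15.999 = 0.02472 mol
Divide by the smallest (0.02472 mol): C 3.503, H 3.001, O 1.000
Multiplying each by 2 gives whole numbers: C 7.01, H 6.00, O 2.00

C7H6O2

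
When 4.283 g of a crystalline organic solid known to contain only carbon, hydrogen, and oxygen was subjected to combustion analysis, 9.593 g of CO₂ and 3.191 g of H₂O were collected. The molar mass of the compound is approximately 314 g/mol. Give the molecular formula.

mol C = 9.593 g CO₂ ÷ 44.009 g/mol = 0.21798 mol
mol H = 2 × 3.191 g H₂O ÷ 18.015 g/mol = 0.35426 mol
mass O = 4.283 − (2.6181 + 0.35709) = 1.3078 g → mol O = 1.3078 ÷ 15.999 = 0.081741 mol
Divide by the smallest (0.081741 mol): C 2.667, H 4.334, O 1.000
Multiplying each by 3 gives whole numbers: C 8.00, H 13.00, O 3.00
Empirical formula: C8H13O3
Empirical-formula mass = 157.19 g/mol; 314 ÷ 157.19 ≈ 2, so the molecular formula is C16H26O6.

C16H26O6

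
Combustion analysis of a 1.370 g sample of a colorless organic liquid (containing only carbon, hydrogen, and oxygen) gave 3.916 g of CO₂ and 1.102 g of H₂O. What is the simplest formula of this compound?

mol C = 3.916 g CO₂ ÷ 44.009 g/mol = 0.088982 mol
mol H = 2 × 1.102 g H₂O ÷ 18.015 g/mol = 0.12234 mol
mass O = 1.370 − (1.0688 + 0.12332) = 0.17792 g → mol O = 0.17792 ÷ 15.999 = 0.011121 mol
Divide by the smallest (0.011121 mol): C 8.002, H 11.001, O 1.000

C8H11O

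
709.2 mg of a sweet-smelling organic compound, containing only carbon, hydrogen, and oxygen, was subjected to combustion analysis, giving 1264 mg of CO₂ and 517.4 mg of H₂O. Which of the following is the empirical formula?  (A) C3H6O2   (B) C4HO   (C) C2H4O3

mol C = 1.264 g CO₂ ÷ 44.009 g/mol = 0.028721 mol
mol H = 2 × 0.5174 g H₂O ÷ 18.015 g/mol = 0.057441 mol
mass O = 0.7092 − (0.34497 + 0.057901) = 0.30633 g → mol O = 0.30633 ÷ 15.999 = 0.019147 mol
Divide by the smallest (0.019147 mol): C 1.500, H 3.000, O 1.000
Multiplying each by 2 gives whole numbers: C 3.00, H 6.00, O 2.00

(A) C3H6O2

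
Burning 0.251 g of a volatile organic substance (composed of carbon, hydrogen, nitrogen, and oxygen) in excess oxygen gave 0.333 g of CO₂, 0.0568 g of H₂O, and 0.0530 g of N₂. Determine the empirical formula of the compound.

mol C = 0.333 g CO₂ ÷ 44.009 g/mol = 0.007567 mol
mol H = 2 × 0.0568 g H₂O ÷ 18.015 g/mol = 0.006306 mol
mol N = 2 × 0.0530 g N₂ ÷ 28.014 g/mol = 0.003784 mol
mass O = 0.251 − (0.09088 + 0.006356 + 0.05300) = 0.1008 g → mol O = 0.1008 ÷ 15.999 = 0.006298 mol
Divide by the smallest (0.003784 mol): C 2.000, H 1.667, N 1.000, O 1.664
Multiplying each by 3 gives whole numbers: C 6.00, H 5.00, N 3.00, O 4.99

C6H5N3O5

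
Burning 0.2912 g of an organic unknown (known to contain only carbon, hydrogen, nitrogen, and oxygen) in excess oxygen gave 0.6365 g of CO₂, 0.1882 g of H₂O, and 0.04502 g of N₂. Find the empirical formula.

mol C = 0.6365 g CO₂ ÷ 44.009 g/mol = 0.014463 mol
mol H = 2 × 0.1882 g H₂O ÷ 18.015 g/mol = 0.020894 mol
mol N = 2 × 0.04502 g N₂ ÷ 28.014 g/mol = 0.0032141 mol
mass O = 0.2912 − (0.17371 + 0.021061 + 0.045020) = 0.051405 g → mol O = 0.051405 ÷ 15.999 = 0.0032130 mol
Divide by the smallest (0.0032130 mol): C 4.501, H 6.503, N 1.000, O 1.000
Multiplying each by 2 gives whole numbers: C 9.00, H 13.01, N 2.00, O 2.00

C9H13N2O2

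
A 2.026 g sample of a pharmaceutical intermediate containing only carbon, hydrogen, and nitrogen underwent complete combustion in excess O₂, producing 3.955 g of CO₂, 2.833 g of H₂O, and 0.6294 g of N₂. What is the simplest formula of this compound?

C2H7N

mol C = 3.955 g CO₂ ÷ 44.009 g/mol = 0.089868 mol
mol H = 2 × 2.833 g H₂O ÷ 18.015 g/mol = 0.31452 mol
mol N = 2 × 0.6294 g N₂ ÷ 28.014 g/mol = 0.044935 mol
Divide by the smallest (0.044935 mol): C 2.000, H 6.999, N 1.000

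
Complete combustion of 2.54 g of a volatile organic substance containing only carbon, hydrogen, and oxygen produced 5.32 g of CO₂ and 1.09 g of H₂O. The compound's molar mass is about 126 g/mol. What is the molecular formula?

mol C = 5.32 g CO₂ ÷ 44.009 g/mol = 0.1209 mol
mol H = 2 × 1.09 g H₂O ÷ 18.015 g/mol = 0.1210 mol
mass O = 2.54 − (1.452 + 0.1220) = 0.9661 g → mol O = 0.9661 ÷ 15.999 = 0.06038 mol
Divide by the smallest (0.06038 mol): C 2.002, H 2.004, O 1.000
Empirical formula: C2H2O
Empirical-formula mass = 42.04 g/mol; 126 ÷ 42.04 ≈ 3, so the molecular formula is C6H6O3.

C6H6O3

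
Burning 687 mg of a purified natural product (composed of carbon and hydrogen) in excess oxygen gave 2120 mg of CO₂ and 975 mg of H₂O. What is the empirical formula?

mol C = 2.12 g CO₂ ÷ 44.009 g/mol = 0.04817 mol
mol H = 2 × 0.975 g H₂O ÷ 18.015 g/mol = 0.1082 mol
Divide by the smallest (0.04817 mol): C 1.000, H 2.247
Multiplying each by 4 gives whole numbers: C 4.00, H 8.99

C4H9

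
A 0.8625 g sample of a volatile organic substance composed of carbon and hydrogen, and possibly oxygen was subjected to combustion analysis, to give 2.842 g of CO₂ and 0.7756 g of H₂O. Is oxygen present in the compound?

mol C = 2.842 g CO₂ ÷ 44.009 g/mol = 0.064578 mol
mol H = 2 × 0.7756 g H₂O ÷ 18.015 g/mol = 0.086106 mol
C and H together account for 0.86244 g — essentially the entire 0.8625 g sample — so the compound contains no oxygen.

no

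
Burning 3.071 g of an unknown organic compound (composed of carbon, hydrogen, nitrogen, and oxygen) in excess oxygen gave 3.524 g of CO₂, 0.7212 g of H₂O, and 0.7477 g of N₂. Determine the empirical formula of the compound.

C3H3N2O3

mol C = 3.524 g CO₂ ÷ 44.009 g/mol = 0.080075 mol
mol H = 2 × 0.7212 g H₂O ÷ 18.015 g/mol = 0.080067 mol
mol N = 2 × 0.7477 g N₂ ÷ 28.014 g/mol = 0.053380 mol
mass O = 3.071 − (0.96178 + 0.080707 + 0.74770) = 1.2808 g → mol O = 1.2808 ÷ 15.999 = 0.080056 mol
Divide by the smallest (0.053380 mol): C 1.500, H 1.500, N 1.000, O 1.500
Multiplying each by 2 gives whole numbers: C 3.00, H 3.00, N 2.00, O 3.00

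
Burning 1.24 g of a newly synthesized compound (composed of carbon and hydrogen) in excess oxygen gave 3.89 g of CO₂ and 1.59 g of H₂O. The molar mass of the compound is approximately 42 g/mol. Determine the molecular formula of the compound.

C3H6

mol C = 3.89 g CO₂ ÷ 44.009 g/mol = 0.08839 mol
mol H = 2 × 1.59 g H₂O ÷ 18.015 g/mol = 0.1765 mol
Divide by the smallest (0.08839 mol): C 1.000, H 1.997
Empirical formula: CH2
Empirical-formula mass = 14.03 g/mol; 42 ÷ 14.03 ≈ 3, so the molecular formula is C3H6.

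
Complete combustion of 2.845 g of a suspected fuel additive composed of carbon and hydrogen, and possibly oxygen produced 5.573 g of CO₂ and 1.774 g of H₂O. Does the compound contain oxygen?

yes

mol C = 5.573 g CO₂ ÷ 44.009 g/mol = 0.12663 mol
mol H = 2 × 1.774 g H₂O ÷ 18.015 g/mol = 0.19695 mol
C and H account for only 1.7195 g of the 2.845 g sample; the remaining 1.1255 g must be oxygen.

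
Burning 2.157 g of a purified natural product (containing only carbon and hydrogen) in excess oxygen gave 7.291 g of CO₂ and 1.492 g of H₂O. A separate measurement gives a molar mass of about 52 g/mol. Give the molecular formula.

C4H4

mol C = 7.291 g CO₂ ÷ 44.009 g/mol = 0.16567 mol
mol H = 2 × 1.492 g H₂O ÷ 18.015 g/mol = 0.16564 mol
Divide by the smallest (0.16564 mol): C 1.000, H 1.000
Empirical formula: CH
Empirical-formula mass = 13.02 g/mol; 52 ÷ 13.02 ≈ 4, so the molecular formula is C4H4.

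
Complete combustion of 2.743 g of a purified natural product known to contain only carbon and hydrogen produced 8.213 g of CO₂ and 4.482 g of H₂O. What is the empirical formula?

C3H8

mol C = 8.213 g CO₂ ÷ 44.009 g/mol = 0.18662 mol
mol H = 2 × 4.482 g H₂O ÷ 18.015 g/mol = 0.49759 mol
Divide by the smallest (0.18662 mol): C 1.000, H 2.666
Multiplying each by 3 gives whole numbers: C 3.00, H 8.00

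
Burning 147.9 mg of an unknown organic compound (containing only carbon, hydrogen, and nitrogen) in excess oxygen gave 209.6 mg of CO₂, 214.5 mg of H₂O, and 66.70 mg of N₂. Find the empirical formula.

mol C = 0.2096 g CO₂ ÷ 44.009 g/mol = 0.0047627 mol
mol H = 2 × 0.2145 g H₂O ÷ 18.015 g/mol = 0.023813 mol
mol N = 2 × 0.06670 g N₂ ÷ 28.014 g/mol = 0.0047619 mol
Divide by the smallest (0.0047619 mol): C 1.000, H 5.001, N 1.000

CH5N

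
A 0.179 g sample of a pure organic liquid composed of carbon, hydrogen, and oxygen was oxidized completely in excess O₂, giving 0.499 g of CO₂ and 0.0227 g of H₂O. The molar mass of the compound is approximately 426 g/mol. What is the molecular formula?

mol C = 0.499 g CO₂ ÷ 44.009 g/mol = 0.01134 mol
mol H = 2 × 0.0227 g H₂O ÷ 18.015 g/mol = 0.002520 mol
mass O = 0.179 − (0.1362 + 0.002540) = 0.04027 g → mol O = 0.04027 ÷ 15.999 = 0.002517 mol
Divide by the smallest (0.002517 mol): C 4.505, H 1.001, O 1.000
Multiplying each by 2 gives whole numbers: C 9.01, H 2.00, O 2.00
Empirical formula: C9H2O2
Empirical-formula mass = 142.11 g/mol; 426 ÷ 142.11 ≈ 3, so the molecular formula is C27H6O6.

C27H6O6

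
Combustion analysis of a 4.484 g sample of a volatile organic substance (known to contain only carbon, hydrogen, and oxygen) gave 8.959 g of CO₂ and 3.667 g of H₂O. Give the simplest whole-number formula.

C2H4O

mol C = 8.959 g CO₂ ÷ 44.009 g/mol = 0.20357 mol
mol H = 2 × 3.667 g H₂O ÷ 18.015 g/mol = 0.40711 mol
mass O = 4.484 − (2.4451 + 0.41036) = 1.6285 g → mol O = 1.6285 ÷ 15.999 = 0.10179 mol
Divide by the smallest (0.10179 mol): C 2.000, H 3.999, O 1.000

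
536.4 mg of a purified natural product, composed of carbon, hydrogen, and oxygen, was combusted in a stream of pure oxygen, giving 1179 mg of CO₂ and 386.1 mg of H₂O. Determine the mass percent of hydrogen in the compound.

8.06%

mol C = 1.179 g CO₂ ÷ 44.009 g/mol = 0.026790 mol
mol H = 2 × 0.3861 g H₂O ÷ 18.015 g/mol = 0.042864 mol
mass O = 0.5364 − (0.32177 + 0.043207) = 0.17142 g → mol O = 0.17142 ÷ 15.999 = 0.010714 mol
mass % H = 0.043207 g ÷ 0.5364 g × 100%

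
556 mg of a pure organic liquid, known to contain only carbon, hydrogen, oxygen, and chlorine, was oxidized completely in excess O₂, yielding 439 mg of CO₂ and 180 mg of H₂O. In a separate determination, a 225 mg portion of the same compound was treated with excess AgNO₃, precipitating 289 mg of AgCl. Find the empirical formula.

C2H4ClO3

mol C = 0.439 g CO₂ ÷ 44.009 g/mol = 0.009975 mol
mol H = 2 × 0.180 g H₂O ÷ 18.015 g/mol = 0.01998 mol
From the AgCl data: mol Cl per gram of compound = (0.289 ÷ 143.318) ÷ 0.225 = 0.008962 mol/g, so in the 0.556 g combustion sample mol Cl = 0.004983 mol
mass O = 0.556 − (0.1198 + 0.02014 + 0.1766) = 0.2394 g → mol O = 0.2394 ÷ 15.999 = 0.01496 mol
Divide by the smallest (0.004983 mol): C 2.002, H 4.010, Cl 1.000, O 3.003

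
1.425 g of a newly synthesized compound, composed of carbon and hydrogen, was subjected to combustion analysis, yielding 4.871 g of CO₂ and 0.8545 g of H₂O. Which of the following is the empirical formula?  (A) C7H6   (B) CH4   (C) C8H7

(A) C7H6

mol C = 4.871 g CO₂ ÷ 44.009 g/mol = 0.11068 mol
mol H = 2 × 0.8545 g H₂O ÷ 18.015 g/mol = 0.094865 mol
Divide by the smallest (0.094865 mol): C 1.167, H 1.000
Multiplying each by 6 gives whole numbers: C 7.00, H 6.00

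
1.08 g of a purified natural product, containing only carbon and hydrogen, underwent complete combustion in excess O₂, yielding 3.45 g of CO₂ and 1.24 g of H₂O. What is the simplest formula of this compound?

C4H7

mol C = 3.45 g CO₂ ÷ 44.009 g/mol = 0.07839 mol
mol H = 2 × 1.24 g H₂O ÷ 18.015 g/mol = 0.1377 mol
Divide by the smallest (0.07839 mol): C 1.000, H 1.756
Multiplying each by 4 gives whole numbers: C 4.00, H 7.02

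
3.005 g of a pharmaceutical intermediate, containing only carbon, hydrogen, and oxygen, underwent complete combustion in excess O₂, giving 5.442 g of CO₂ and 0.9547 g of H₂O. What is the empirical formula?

mol C = 5.442 g CO₂ ÷ 44.009 g/mol = 0.12366 mol
mol H = 2 × 0.9547 g H₂O ÷ 18.015 g/mol = 0.10599 mol
mass O = 3.005 − (1.4852 + 0.10684) = 1.4129 g → mol O = 1.4129 ÷ 15.999 = 0.088313 mol
Divide by the smallest (0.088313 mol): C 1.400, H 1.200, O 1.000
Multiplying each by 5 gives whole numbers: C 7.00, H 6.00, O 5.00

C7H6O5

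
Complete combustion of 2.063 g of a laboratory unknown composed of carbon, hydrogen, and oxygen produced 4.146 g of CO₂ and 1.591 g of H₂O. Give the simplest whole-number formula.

mol C = 4.146 g CO₂ ÷ 44.009 g/mol = 0.094208 mol
mol H = 2 × 1.591 g H₂O ÷ 18.015 g/mol = 0.17663 mol
mass O = 2.063 − (1.1315 + 0.17804) = 0.75342 g → mol O = 0.75342 ÷ 15.999 = 0.047092 mol
Divide by the smallest (0.047092 mol): C 2.001, H 3.751, O 1.000
Multiplying each by 4 gives whole numbers: C 8.00, H 15.00, O 4.00

C8H15O4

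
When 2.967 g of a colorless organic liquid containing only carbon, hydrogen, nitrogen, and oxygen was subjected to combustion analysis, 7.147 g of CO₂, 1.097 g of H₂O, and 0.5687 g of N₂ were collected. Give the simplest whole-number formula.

mol C = 7.147 g CO₂ ÷ 44.009 g/mol = 0.16240 mol
mol H = 2 × 1.097 g H₂O ÷ 18.015 g/mol = 0.12179 mol
mol N = 2 × 0.5687 g N₂ ÷ 28.014 g/mol = 0.040601 mol
mass O = 2.967 − (1.9506 + 0.12276 + 0.56870) = 0.32497 g → mol O = 0.32497 ÷ 15.999 = 0.020312 mol
Divide by the smallest (0.020312 mol): C 7.995, H 5.996, N 1.999, O 1.000

C8H6N2O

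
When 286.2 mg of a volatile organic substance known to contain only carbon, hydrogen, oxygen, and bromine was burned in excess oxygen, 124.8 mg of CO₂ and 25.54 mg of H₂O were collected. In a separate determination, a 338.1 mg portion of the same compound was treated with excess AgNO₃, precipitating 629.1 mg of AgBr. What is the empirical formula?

mol C = 0.1248 g CO₂ ÷ 44.009 g/mol = 0.0028358 mol
mol H = 2 × 0.02554 g H₂O ÷ 18.015 g/mol = 0.0028354 mol
From the AgBr data: mol Br per gram of compound = (0.6291 ÷ 187.772) ÷ 0.3381 = 0.0099093 mol/g, so in the 0.2862 g combustion sample mol Br = 0.0028360 mol
mass O = 0.2862 − (0.034061 + 0.0028581 + 0.22661) = 0.022670 g → mol O = 0.022670 ÷ 15.999 = 0.0014170 mol
Divide by the smallest (0.0014170 mol): C 2.001, H 2.001, Br 2.002, O 1.000

C2H2Br2O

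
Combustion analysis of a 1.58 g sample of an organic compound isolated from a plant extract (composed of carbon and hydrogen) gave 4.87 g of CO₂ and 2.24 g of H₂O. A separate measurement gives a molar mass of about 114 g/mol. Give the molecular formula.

mol C = 4.87 g CO₂ ÷ 44.009 g/mol = 0.1107 mol
mol H = 2 × 2.24 g H₂O ÷ 18.015 g/mol = 0.2487 mol
Divide by the smallest (0.1107 mol): C 1.000, H 2.247
Multiplying each by 4 gives whole numbers: C 4.00, H 8.99
Empirical formula: C4H9
Empirical-formula mass = 57.12 g/mol; 114 ÷ 57.12 ≈ 2, so the molecular formula is C8H18.

C8H18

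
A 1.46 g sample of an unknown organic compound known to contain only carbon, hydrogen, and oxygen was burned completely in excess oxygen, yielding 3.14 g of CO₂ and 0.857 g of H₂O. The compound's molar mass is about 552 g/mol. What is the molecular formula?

C27H36O12

mol C = 3.14 g CO₂ ÷ 44.009 g/mol = 0.07135 mol
mol H = 2 × 0.857 g H₂O ÷ 18.015 g/mol = 0.09514 mol
mass O = 1.46 − (0.8570 + 0.09590) = 0.5071 g → mol O = 0.5071 ÷ 15.999 = 0.03170 mol
Divide by the smallest (0.03170 mol): C 2.251, H 3.002, O 1.000
Multiplying each by 4 gives whole numbers: C 9.00, H 12.01, O 4.00
Empirical formula: C9H12O4
Empirical-formula mass = 184.19 g/mol; 552 ÷ 184.19 ≈ 3, so the molecular formula is C27H36O12.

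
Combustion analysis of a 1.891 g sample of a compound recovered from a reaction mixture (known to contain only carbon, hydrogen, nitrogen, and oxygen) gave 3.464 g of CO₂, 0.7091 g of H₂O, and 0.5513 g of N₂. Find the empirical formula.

C4H4N2O

mol C = 3.464 g CO₂ ÷ 44.009 g/mol = 0.078711 mol
mol H = 2 × 0.7091 g H₂O ÷ 18.015 g/mol = 0.078723 mol
mol N = 2 × 0.5513 g N₂ ÷ 28.014 g/mol = 0.039359 mol
mass O = 1.891 − (0.94540 + 0.079353 + 0.55130) = 0.31495 g → mol O = 0.31495 ÷ 15.999 = 0.019685 mol
Divide by the smallest (0.019685 mol): C 3.998, H 3.999, N 1.999, O 1.000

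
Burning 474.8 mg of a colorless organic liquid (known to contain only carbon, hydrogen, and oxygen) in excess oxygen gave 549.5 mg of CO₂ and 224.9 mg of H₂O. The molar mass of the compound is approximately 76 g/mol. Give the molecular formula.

C2H4O3

mol C = 0.5495 g CO₂ ÷ 44.009 g/mol = 0.012486 mol
mol H = 2 × 0.2249 g H₂O ÷ 18.015 g/mol = 0.024968 mol
mass O = 0.4748 − (0.14997 + 0.025168) = 0.29966 g → mol O = 0.29966 ÷ 15.999 = 0.018730 mol
Divide by the smallest (0.012486 mol): C 1.000, H 2.000, O 1.500
Multiplying each by 2 gives whole numbers: C 2.00, H 4.00, O 3.00
Empirical formula: C2H4O3
Empirical-formula mass = 76.05 g/mol; 76 ÷ 76.05 ≈ 1, so the molecular formula is C2H4O3.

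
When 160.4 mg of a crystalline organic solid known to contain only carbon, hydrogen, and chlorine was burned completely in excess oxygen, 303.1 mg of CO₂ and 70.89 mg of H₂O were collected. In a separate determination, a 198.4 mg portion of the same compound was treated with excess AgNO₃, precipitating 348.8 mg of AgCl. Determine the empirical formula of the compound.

mol C = 0.3031 g CO₂ ÷ 44.009 g/mol = 0.0068872 mol
mol H = 2 × 0.07089 g H₂O ÷ 18.015 g/mol = 0.0078701 mol
From the AgCl data: mol Cl per gram of compound = (0.3488 ÷ 143.318) ÷ 0.1984 = 0.012267 mol/g, so in the 0.1604 g combustion sample mol Cl = 0.0019676 mol
Divide by the smallest (0.0019676 mol): C 3.500, H 4.000, Cl 1.000
Multiplying each by 2 gives whole numbers: C 7.00, H 8.00, Cl 2.00

C7H8Cl2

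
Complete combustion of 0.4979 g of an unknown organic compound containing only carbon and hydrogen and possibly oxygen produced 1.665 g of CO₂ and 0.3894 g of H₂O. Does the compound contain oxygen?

no

mol C = 1.665 g CO₂ ÷ 44.009 g/mol = 0.037833 mol
mol H = 2 × 0.3894 g H₂O ÷ 18.015 g/mol = 0.043231 mol
C and H together account for 0.49799 g — essentially the entire 0.4979 g sample — so the compound contains no oxygen.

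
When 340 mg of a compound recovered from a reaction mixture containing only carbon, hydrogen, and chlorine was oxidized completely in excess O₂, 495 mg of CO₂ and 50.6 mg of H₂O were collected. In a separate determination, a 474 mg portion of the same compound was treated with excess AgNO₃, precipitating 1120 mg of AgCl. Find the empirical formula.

mol C = 0.495 g CO₂ ÷ 44.009 g/mol = 0.01125 mol
mol H = 2 × 0.0506 g H₂O ÷ 18.015 g/mol = 0.005618 mol
From the AgCl data: mol Cl per gram of compound = (1.12 ÷ 143.318) ÷ 0.474 = 0.01649 mol/g, so in the 0.340 g combustion sample mol Cl = 0.005606 mol
Divide by the smallest (0.005606 mol): C 2.007, H 1.002, Cl 1.000

C2HCl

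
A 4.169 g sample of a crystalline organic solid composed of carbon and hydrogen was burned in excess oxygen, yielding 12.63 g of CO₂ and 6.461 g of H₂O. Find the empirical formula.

mol C = 12.63 g CO₂ ÷ 44.009 g/mol = 0.28699 mol
mol H = 2 × 6.461 g H₂O ÷ 18.015 g/mol = 0.71729 mol
Divide by the smallest (0.28699 mol): C 1.000, H 2.499
Multiplying each by 2 gives whole numbers: C 2.00, H 5.00

C2H5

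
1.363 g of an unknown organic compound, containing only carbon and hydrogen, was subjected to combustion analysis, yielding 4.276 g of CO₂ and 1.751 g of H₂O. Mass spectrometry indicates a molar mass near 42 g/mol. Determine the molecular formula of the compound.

C3H6

mol C = 4.276 g CO₂ ÷ 44.009 g/mol = 0.097162 mol
mol H = 2 × 1.751 g H₂O ÷ 18.015 g/mol = 0.19439 mol
Divide by the smallest (0.097162 mol): C 1.000, H 2.001
Empirical formula: CH2
Empirical-formula mass = 14.03 g/mol; 42 ÷ 14.03 ≈ 3, so the molecular formula is C3H6.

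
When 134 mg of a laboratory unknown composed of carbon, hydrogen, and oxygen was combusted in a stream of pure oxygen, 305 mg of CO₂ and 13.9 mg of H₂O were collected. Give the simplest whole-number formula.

mol C = 0.305 g CO₂ ÷ 44.009 g/mol = 0.006930 mol
mol H = 2 × 0.0139 g H₂O ÷ 18.015 g/mol = 0.001543 mol
mass O = 0.134 − (0.08324 + 0.001556) = 0.04920 g → mol O = 0.04920 ÷ 15.999 = 0.003075 mol
Divide by the smallest (0.001543 mol): C 4.491, H 1.000, O 1.993
Multiplying each by 2 gives whole numbers: C 8.98, H 2.00, O 3.99

C9H2O4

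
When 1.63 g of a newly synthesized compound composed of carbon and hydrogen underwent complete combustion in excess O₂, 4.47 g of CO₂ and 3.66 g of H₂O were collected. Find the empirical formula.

mol C = 4.47 g CO₂ ÷ 44.009 g/mol = 0.1016 mol
mol H = 2 × 3.66 g H₂O ÷ 18.015 g/mol = 0.4063 mol
Divide by the smallest (0.1016 mol): C 1.000, H 4.000

CH4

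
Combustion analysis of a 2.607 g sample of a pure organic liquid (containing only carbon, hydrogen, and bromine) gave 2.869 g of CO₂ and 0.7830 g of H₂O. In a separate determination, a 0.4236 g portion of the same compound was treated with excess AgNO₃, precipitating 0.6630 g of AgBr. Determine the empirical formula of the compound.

C3H4Br

mol C = 2.869 g CO₂ ÷ 44.009 g/mol = 0.065191 mol
mol H = 2 × 0.7830 g H₂O ÷ 18.015 g/mol = 0.086928 mol
From the AgBr data: mol Br per gram of compound = (0.6630 ÷ 187.772) ÷ 0.4236 = 0.0083354 mol/g, so in the 2.607 g combustion sample mol Br = 0.021730 mol
Divide by the smallest (0.021730 mol): C 3.000, H 4.000, Br 1.000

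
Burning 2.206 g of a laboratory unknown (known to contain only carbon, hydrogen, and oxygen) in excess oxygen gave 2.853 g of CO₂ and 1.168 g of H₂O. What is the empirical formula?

C4H8O5

mol C = 2.853 g CO₂ ÷ 44.009 g/mol = 0.064828 mol
mol H = 2 × 1.168 g H₂O ÷ 18.015 g/mol = 0.12967 mol
mass O = 2.206 − (0.77864 + 0.13071) = 1.2966 g → mol O = 1.2966 ÷ 15.999 = 0.081046 mol
Divide by the smallest (0.064828 mol): C 1.000, H 2.000, O 1.250
Multiplying each by 4 gives whole numbers: C 4.00, H 8.00, O 5.00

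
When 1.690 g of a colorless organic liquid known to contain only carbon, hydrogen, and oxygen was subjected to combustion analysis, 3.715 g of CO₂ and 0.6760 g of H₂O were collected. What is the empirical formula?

C9H8O4

mol C = 3.715 g CO₂ ÷ 44.009 g/mol = 0.084415 mol
mol H = 2 × 0.6760 g H₂O ÷ 18.015 g/mol = 0.075049 mol
mass O = 1.690 − (1.0139 + 0.075649) = 0.60045 g → mol O = 0.60045 ÷ 15.999 = 0.037530 mol
Divide by the smallest (0.037530 mol): C 2.249, H 2.000, O 1.000
Multiplying each by 4 gives whole numbers: C 9.00, H 8.00, O 4.00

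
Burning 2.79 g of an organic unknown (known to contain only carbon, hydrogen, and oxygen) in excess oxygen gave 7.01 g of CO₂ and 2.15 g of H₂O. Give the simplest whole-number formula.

mol C = 7.01 g CO₂ ÷ 44.009 g/mol = 0.1593 mol
mol H = 2 × 2.15 g H₂O ÷ 18.015 g/mol = 0.2387 mol
mass O = 2.79 − (1.913 + 0.2406) = 0.6362 g → mol O = 0.6362 ÷ 15.999 = 0.03977 mol
Divide by the smallest (0.03977 mol): C 4.006, H 6.002, O 1.000

C4H6O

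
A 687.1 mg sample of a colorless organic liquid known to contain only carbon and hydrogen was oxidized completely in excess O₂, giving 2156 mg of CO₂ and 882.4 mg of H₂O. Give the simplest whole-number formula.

mol C = 2.156 g CO₂ ÷ 44.009 g/mol = 0.048990 mol
mol H = 2 × 0.8824 g H₂O ÷ 18.015 g/mol = 0.097963 mol
Divide by the smallest (0.048990 mol): C 1.000, H 2.000

CH2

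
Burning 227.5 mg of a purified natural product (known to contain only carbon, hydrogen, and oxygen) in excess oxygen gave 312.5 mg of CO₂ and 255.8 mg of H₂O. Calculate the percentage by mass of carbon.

mol C = 0.3125 g CO₂ ÷ 44.009 g/mol = 0.0071008 mol
mol H = 2 × 0.2558 g H₂O ÷ 18.015 g/mol = 0.028399 mol
mass O = 0.2275 − (0.085288 + 0.028626) = 0.11359 g → mol O = 0.11359 ÷ 15.999 = 0.0070996 mol
mass % C = 0.085288 g ÷ 0.2275 g × 100%

37.49%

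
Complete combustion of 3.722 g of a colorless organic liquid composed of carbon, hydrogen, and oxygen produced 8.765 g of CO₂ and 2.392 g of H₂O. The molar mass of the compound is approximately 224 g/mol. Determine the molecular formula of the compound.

C12H16O4

mol C = 8.765 g CO₂ ÷ 44.009 g/mol = 0.19916 mol
mol H = 2 × 2.392 g H₂O ÷ 18.015 g/mol = 0.26556 mol
mass O = 3.722 − (2.3922 + 0.26768) = 1.0622 g → mol O = 1.0622 ÷ 15.999 = 0.066389 mol
Divide by the smallest (0.066389 mol): C 3.000, H 4.000, O 1.000
Empirical formula: C3H4O
Empirical-formula mass = 56.06 g/mol; 224 ÷ 56.06 ≈ 4, so the molecular formula is C12H16O4.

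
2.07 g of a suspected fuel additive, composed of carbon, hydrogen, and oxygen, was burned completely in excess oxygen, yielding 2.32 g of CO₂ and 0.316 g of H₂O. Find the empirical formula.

mol C = 2.32 g CO₂ ÷ 44.009 g/mol = 0.05272 mol
mol H = 2 × 0.316 g H₂O ÷ 18.015 g/mol = 0.03508 mol
mass O = 2.07 − (0.6332 + 0.03536) = 1.401 g → mol O = 1.401 ÷ 15.999 = 0.08760 mol
Divide by the smallest (0.03508 mol): C 1.503, H 1.000, O 2.497
Multiplying each by 2 gives whole numbers: C 3.01, H 2.00, O 4.99

C3H2O5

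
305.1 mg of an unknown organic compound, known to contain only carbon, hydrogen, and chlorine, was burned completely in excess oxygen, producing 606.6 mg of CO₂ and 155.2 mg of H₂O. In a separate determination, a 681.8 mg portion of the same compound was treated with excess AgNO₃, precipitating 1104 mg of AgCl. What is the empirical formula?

C4H5Cl

mol C = 0.6066 g CO₂ ÷ 44.009 g/mol = 0.013784 mol
mol H = 2 × 0.1552 g H₂O ÷ 18.015 g/mol = 0.017230 mol
From the AgCl data: mol Cl per gram of compound = (1.104 ÷ 143.318) ÷ 0.6818 = 0.011298 mol/g, so in the 0.3051 g combustion sample mol Cl = 0.0034471 mol
Divide by the smallest (0.0034471 mol): C 3.999, H 4.998, Cl 1.000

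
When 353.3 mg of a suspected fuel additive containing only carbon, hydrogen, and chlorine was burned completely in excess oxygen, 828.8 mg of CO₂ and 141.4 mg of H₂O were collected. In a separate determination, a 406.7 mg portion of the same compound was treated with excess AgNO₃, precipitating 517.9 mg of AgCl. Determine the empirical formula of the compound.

mol C = 0.8288 g CO₂ ÷ 44.009 g/mol = 0.018833 mol
mol H = 2 × 0.1414 g H₂O ÷ 18.015 g/mol = 0.015698 mol
From the AgCl data: mol Cl per gram of compound = (0.5179 ÷ 143.318) ÷ 0.4067 = 0.0088853 mol/g, so in the 0.3533 g combustion sample mol Cl = 0.0031392 mol
Divide by the smallest (0.0031392 mol): C 5.999, H 5.001, Cl 1.000

C6H5Cl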